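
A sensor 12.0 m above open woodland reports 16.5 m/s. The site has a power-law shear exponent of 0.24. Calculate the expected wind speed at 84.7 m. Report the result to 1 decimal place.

Power-law profile: V₂ = V₁ · (z₂/z₁)^α
V₂ = 16.5 × (84.7/12.0)^0.24 = 16.5 × (7.0583)^0.24
    = 16.5 × 1.5984 = 26.3738 m/s

26.4 m/s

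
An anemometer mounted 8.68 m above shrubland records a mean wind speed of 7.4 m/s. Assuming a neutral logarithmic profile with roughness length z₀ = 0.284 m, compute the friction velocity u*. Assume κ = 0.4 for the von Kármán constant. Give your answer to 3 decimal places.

u* ≈ 0.866 m/s

Log law: V(z) = (u*/κ) · ln(z/z₀) ⇒ u* = κ · V / ln(z/z₀)
u* = 0.4 × 7.4 / ln(8.68/0.284) = 0.4 × 7.4 / 3.4198
   = 2.9600 / 3.4198 = 0.8655 m/s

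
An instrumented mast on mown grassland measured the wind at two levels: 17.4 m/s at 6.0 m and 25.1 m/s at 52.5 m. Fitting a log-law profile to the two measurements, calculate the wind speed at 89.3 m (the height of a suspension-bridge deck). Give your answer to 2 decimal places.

Log law: V ∝ ln(z/z₀). From the pair, with r = V₁/V₂ = 0.69323,
ln z₀ = (ln z₁ − r·ln z₂)/(1 − r) = (1.7918 − 0.69323×3.9608)/0.30677 = -3.1097 → z₀ = 0.04461 m
V₃ = V₁ · ln(z₃/z₀)/ln(z₁/z₀) = 17.4 × 7.6017/4.9015 = 26.9857 m/s

26.99 m/s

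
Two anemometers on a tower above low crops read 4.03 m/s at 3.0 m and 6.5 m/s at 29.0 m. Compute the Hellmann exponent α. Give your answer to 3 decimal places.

Power law: V₂/V₁ = (z₂/z₁)^α ⇒ α = ln(V₂/V₁) / ln(z₂/z₁)
α = ln(6.5/4.03) / ln(29.0/3.0) = ln(1.6129) / ln(9.6667)
  = 0.47804 / 2.26868 = 0.21071

α ≈ 0.211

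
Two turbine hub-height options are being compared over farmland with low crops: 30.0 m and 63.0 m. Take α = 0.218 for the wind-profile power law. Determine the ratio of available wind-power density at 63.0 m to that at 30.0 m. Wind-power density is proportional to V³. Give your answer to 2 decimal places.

Speed ratio: V_B/V_A = (z_B/z_A)^α = (63.0/30.0)^0.218 = (2.1000)^0.218 = 1.17556
Power-density ratio: P_B/P_A = (V_B/V_A)³ = (1.17556)³ = 1.62454

1.62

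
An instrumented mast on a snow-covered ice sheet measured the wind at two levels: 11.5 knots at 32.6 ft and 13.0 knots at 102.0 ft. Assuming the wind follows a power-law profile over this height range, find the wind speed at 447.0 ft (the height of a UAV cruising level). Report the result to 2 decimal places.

15.24 knots

First find α: α = ln(V₂/V₁)/ln(z₂/z₁) = ln(13.0/11.5)/ln(102.0/32.6) = 0.12260/1.14066 = 0.1075
Extrapolate from 102.0 ft to 447.0 ft: V₃ = 13.0 × (447.0/102.0)^0.1075 = 13.0 × 1.1721 = 15.2376 knots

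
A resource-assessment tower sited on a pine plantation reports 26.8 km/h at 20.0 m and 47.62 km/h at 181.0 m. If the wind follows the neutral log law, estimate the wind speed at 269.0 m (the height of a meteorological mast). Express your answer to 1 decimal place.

51.4 km/h

Log law: V ∝ ln(z/z₀). From the pair, with r = V₁/V₂ = 0.56279,
ln z₀ = (ln z₁ − r·ln z₂)/(1 − r) = (2.9957 − 0.56279×5.1985)/0.43721 = 0.1603 → z₀ = 1.174 m
V₃ = V₁ · ln(z₃/z₀)/ln(z₁/z₀) = 26.8 × 5.4344/2.8355 = 51.3649 km/h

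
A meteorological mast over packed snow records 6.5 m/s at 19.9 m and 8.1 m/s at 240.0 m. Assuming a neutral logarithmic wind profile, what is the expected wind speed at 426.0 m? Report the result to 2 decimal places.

Log law: V ∝ ln(z/z₀). From the pair, with r = V₁/V₂ = 0.80247,
ln z₀ = (ln z₁ − r·ln z₂)/(1 − r) = (2.9907 − 0.80247×5.4806)/0.19753 = -7.1246 → z₀ = 0.0008051 m
V₃ = V₁ · ln(z₃/z₀)/ln(z₁/z₀) = 6.5 × 13.1790/10.1153 = 8.4687 m/s

8.47 m/s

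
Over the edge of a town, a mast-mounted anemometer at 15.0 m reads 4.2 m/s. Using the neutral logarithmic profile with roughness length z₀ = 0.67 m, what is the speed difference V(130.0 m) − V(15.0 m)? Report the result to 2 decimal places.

Log law: V₂ = V₁ · ln(z₂/z₀)/ln(z₁/z₀) = 4.2 × 5.2680/3.1085 = 7.1177 m/s
ΔV = 7.1177 − 4.2 = 2.9177 m/s

2.92 m/s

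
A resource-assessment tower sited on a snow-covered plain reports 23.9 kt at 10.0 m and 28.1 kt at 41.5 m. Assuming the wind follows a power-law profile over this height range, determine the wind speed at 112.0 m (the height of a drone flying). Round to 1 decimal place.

31.5 kt

First find α: α = ln(V₂/V₁)/ln(z₂/z₁) = ln(28.1/23.9)/ln(41.5/10.0) = 0.16189/1.42311 = 0.1138
Extrapolate from 41.5 m to 112.0 m: V₃ = 28.1 × (112.0/41.5)^0.1138 = 28.1 × 1.1196 = 31.4598 kt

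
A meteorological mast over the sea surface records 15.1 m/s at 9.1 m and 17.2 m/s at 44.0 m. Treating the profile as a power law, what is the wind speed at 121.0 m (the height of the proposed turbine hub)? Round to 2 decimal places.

First find α: α = ln(V₂/V₁)/ln(z₂/z₁) = ln(17.2/15.1)/ln(44.0/9.1) = 0.13021/1.57592 = 0.0826
Extrapolate from 44.0 m to 121.0 m: V₃ = 17.2 × (121.0/44.0)^0.0826 = 17.2 × 1.0872 = 18.6995 m/s

18.70 m/s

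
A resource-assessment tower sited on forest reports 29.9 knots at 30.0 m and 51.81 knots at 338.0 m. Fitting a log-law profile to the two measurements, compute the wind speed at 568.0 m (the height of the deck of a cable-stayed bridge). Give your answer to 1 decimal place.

Log law: V ∝ ln(z/z₀). From the pair, with r = V₁/V₂ = 0.57711,
ln z₀ = (ln z₁ − r·ln z₂)/(1 − r) = (3.4012 − 0.57711×5.8230)/0.42289 = 0.0962 → z₀ = 1.101 m
V₃ = V₁ · ln(z₃/z₀)/ln(z₁/z₀) = 29.9 × 6.2460/3.3050 = 56.5060 knots

56.5 knots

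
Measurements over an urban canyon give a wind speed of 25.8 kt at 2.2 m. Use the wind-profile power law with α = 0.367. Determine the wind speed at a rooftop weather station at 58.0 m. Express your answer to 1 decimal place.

Power-law profile: V₂ = V₁ · (z₂/z₁)^α
V₂ = 25.8 × (58.0/2.2)^0.367 = 25.8 × (26.3636)^0.367
    = 25.8 × 3.3228 = 85.7292 kt

85.7 kt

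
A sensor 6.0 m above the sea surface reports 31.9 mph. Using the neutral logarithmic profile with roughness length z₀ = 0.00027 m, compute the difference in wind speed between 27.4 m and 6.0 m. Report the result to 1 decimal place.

4.8 mph

Log law: V₂ = V₁ · ln(z₂/z₀)/ln(z₁/z₀) = 31.9 × 11.5276/10.0088 = 36.7406 mph
ΔV = 36.7406 − 31.9 = 4.8406 mph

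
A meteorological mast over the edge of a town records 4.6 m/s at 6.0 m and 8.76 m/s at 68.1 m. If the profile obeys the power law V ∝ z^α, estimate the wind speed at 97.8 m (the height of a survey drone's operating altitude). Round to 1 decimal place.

9.6 m/s

First find α: α = ln(V₂/V₁)/ln(z₂/z₁) = ln(8.76/4.6)/ln(68.1/6.0) = 0.64414/2.42922 = 0.2652
Extrapolate from 68.1 m to 97.8 m: V₃ = 8.76 × (97.8/68.1)^0.2652 = 8.76 × 1.1007 = 9.6424 m/s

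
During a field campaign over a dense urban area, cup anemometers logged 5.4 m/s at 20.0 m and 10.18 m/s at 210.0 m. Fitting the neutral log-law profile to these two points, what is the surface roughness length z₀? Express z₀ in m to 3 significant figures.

Log law: V(z) ∝ ln(z/z₀). With r = V₁/V₂ = 5.4/10.18 = 0.53045,
r · ln(z₂/z₀) = ln(z₁/z₀) ⇒ ln z₀ = (ln z₁ − r·ln z₂)/(1 − r)
ln z₀ = (2.99573 − 0.53045×5.34711) / 0.46955 = 0.3394
z₀ = exp(0.3394) = 1.404 m

z₀ ≈ 1.40 m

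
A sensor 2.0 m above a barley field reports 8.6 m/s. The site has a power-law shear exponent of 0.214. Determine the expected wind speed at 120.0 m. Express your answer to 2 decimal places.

20.65 m/s

Power-law profile: V₂ = V₁ · (z₂/z₁)^α
V₂ = 8.6 × (120.0/2.0)^0.214 = 8.6 × (60.0000)^0.214
    = 8.6 × 2.4017 = 20.6549 m/s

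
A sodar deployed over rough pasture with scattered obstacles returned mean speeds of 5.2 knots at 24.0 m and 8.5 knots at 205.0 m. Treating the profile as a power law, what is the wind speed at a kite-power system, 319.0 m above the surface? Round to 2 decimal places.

First find α: α = ln(V₂/V₁)/ln(z₂/z₁) = ln(8.5/5.2)/ln(205.0/24.0) = 0.49141/2.14496 = 0.2291
Extrapolate from 205.0 m to 319.0 m: V₃ = 8.5 × (319.0/205.0)^0.2291 = 8.5 × 1.1066 = 9.4062 knots

9.41 knots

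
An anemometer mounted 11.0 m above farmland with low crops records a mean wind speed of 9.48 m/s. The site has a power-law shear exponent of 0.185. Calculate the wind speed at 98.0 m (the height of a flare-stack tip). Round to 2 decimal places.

14.21 m/s

Power-law profile: V₂ = V₁ · (z₂/z₁)^α
V₂ = 9.48 × (98.0/11.0)^0.185 = 9.48 × (8.9091)^0.185
    = 9.48 × 1.4987 = 14.2078 m/s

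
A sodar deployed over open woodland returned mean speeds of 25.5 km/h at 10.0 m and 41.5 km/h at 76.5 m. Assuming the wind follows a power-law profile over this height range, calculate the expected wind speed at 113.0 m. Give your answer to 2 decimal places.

First find α: α = ln(V₂/V₁)/ln(z₂/z₁) = ln(41.5/25.5)/ln(76.5/10.0) = 0.48701/2.03471 = 0.2394
Extrapolate from 76.5 m to 113.0 m: V₃ = 41.5 × (113.0/76.5)^0.2394 = 41.5 × 1.0979 = 45.5616 km/h

45.56 km/h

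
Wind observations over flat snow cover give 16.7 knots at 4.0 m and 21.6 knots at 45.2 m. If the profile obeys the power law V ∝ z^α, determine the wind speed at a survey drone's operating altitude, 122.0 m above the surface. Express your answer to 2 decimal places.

24.00 knots

First find α: α = ln(V₂/V₁)/ln(z₂/z₁) = ln(21.6/16.7)/ln(45.2/4.0) = 0.25728/2.42480 = 0.1061
Extrapolate from 45.2 m to 122.0 m: V₃ = 21.6 × (122.0/45.2)^0.1061 = 21.6 × 1.1111 = 23.9999 knots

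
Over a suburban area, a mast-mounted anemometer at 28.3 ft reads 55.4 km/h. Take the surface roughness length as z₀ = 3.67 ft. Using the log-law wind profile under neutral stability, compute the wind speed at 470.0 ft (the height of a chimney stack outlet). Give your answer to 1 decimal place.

131.6 km/h

Log law: V(z) ∝ ln(z/z₀), so V₂/V₁ = ln(z₂/z₀) / ln(z₁/z₀).
ln(470.0/3.67) = 4.8525, ln(28.3/3.67) = 2.0427
V₂ = 55.4 × 4.8525/2.0427 = 55.4 × 2.3756 = 131.6075 km/h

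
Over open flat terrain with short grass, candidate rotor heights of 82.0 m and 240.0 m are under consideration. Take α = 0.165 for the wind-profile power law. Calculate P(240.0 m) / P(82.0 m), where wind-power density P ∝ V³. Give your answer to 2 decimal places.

Speed ratio: V_B/V_A = (z_B/z_A)^α = (240.0/82.0)^0.165 = (2.9268)^0.165 = 1.19387
Power-density ratio: P_B/P_A = (V_B/V_A)³ = (1.19387)³ = 1.70164

1.70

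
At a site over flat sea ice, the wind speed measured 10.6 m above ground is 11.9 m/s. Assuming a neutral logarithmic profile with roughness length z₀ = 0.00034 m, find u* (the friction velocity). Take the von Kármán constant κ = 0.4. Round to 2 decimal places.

Log law: V(z) = (u*/κ) · ln(z/z₀) ⇒ u* = κ · V / ln(z/z₀)
u* = 0.4 × 11.9 / ln(10.6/0.00034) = 0.4 × 11.9 / 10.3474
   = 4.7600 / 10.3474 = 0.4600 m/s

u* ≈ 0.46 m/s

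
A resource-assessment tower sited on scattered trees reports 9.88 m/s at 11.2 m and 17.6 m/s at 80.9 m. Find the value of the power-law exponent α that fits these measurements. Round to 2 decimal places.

Power law: V₂/V₁ = (z₂/z₁)^α ⇒ α = ln(V₂/V₁) / ln(z₂/z₁)
α = ln(17.6/9.88) / ln(80.9/11.2) = ln(1.7814) / ln(7.2232)
  = 0.57739 / 1.97730 = 0.29201

α ≈ 0.29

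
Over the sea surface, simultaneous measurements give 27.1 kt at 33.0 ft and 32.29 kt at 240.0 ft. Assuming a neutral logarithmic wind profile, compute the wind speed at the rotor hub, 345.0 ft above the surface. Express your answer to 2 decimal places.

33.24 kt

Log law: V ∝ ln(z/z₀). From the pair, with r = V₁/V₂ = 0.83927,
ln z₀ = (ln z₁ − r·ln z₂)/(1 − r) = (3.4965 − 0.83927×5.4806)/0.16073 = -6.8638 → z₀ = 0.001045 ft
V₃ = V₁ · ln(z₃/z₀)/ln(z₁/z₀) = 27.1 × 12.7073/10.3603 = 33.2393 kt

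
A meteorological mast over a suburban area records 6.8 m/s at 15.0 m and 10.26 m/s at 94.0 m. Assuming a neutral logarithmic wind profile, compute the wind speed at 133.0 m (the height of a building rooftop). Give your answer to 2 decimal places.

10.91 m/s

Log law: V ∝ ln(z/z₀). From the pair, with r = V₁/V₂ = 0.66277,
ln z₀ = (ln z₁ − r·ln z₂)/(1 − r) = (2.7081 − 0.66277×4.5433)/0.33723 = -0.8988 → z₀ = 0.4071 m
V₃ = V₁ · ln(z₃/z₀)/ln(z₁/z₀) = 6.8 × 5.7891/3.6068 = 10.9143 m/s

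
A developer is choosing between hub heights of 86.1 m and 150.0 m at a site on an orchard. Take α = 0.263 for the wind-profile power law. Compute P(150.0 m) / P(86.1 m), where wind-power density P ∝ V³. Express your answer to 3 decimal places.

1.550

Speed ratio: V_B/V_A = (z_B/z_A)^α = (150.0/86.1)^0.263 = (1.7422)^0.263 = 1.15719
Power-density ratio: P_B/P_A = (V_B/V_A)³ = (1.15719)³ = 1.54960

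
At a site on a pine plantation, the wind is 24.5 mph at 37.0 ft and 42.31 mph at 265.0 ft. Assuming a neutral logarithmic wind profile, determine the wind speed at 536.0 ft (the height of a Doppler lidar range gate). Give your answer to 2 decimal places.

Log law: V ∝ ln(z/z₀). From the pair, with r = V₁/V₂ = 0.57906,
ln z₀ = (ln z₁ − r·ln z₂)/(1 − r) = (3.6109 − 0.57906×5.5797)/0.42094 = 0.9026 → z₀ = 2.466 ft
V₃ = V₁ · ln(z₃/z₀)/ln(z₁/z₀) = 24.5 × 5.3816/2.7084 = 48.6821 mph

48.68 mph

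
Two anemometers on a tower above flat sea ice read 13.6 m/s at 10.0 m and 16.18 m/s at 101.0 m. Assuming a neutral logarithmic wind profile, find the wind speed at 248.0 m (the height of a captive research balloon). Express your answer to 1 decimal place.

Log law: V ∝ ln(z/z₀). From the pair, with r = V₁/V₂ = 0.84054,
ln z₀ = (ln z₁ − r·ln z₂)/(1 − r) = (2.3026 − 0.84054×4.6151)/0.15946 = -9.8875 → z₀ = 0.00005080 m
V₃ = V₁ · ln(z₃/z₀)/ln(z₁/z₀) = 13.6 × 15.4010/12.1901 = 17.1822 m/s

17.2 m/s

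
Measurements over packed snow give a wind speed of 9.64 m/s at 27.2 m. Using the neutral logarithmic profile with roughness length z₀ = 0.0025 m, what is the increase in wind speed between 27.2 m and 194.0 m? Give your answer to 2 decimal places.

Log law: V₂ = V₁ · ln(z₂/z₀)/ln(z₁/z₀) = 9.64 × 11.2593/9.2947 = 11.6776 m/s
ΔV = 11.6776 − 9.64 = 2.0376 m/s

2.04 m/s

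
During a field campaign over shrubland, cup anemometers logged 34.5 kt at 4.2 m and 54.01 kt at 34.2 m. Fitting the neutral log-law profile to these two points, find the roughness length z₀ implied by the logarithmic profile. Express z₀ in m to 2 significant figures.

z₀ ≈ 0.10 m

Log law: V(z) ∝ ln(z/z₀). With r = V₁/V₂ = 34.5/54.01 = 0.63877,
r · ln(z₂/z₀) = ln(z₁/z₀) ⇒ ln z₀ = (ln z₁ − r·ln z₂)/(1 − r)
ln z₀ = (1.43508 − 0.63877×3.53223) / 0.36123 = -2.2733
z₀ = exp(-2.2733) = 0.1030 m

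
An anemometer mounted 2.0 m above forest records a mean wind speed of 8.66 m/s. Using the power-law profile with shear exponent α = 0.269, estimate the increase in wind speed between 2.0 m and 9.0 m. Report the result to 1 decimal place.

4.3 m/s

Power law: V₂ = V₁ · (z₂/z₁)^α = 8.66 × (4.5000)^0.269 = 12.9787 m/s
ΔV = 12.9787 − 8.66 = 4.3187 m/s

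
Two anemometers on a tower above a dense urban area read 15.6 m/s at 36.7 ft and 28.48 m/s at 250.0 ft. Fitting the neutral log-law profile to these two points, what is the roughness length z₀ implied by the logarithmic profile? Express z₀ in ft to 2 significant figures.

Log law: V(z) ∝ ln(z/z₀). With r = V₁/V₂ = 15.6/28.48 = 0.54775,
r · ln(z₂/z₀) = ln(z₁/z₀) ⇒ ln z₀ = (ln z₁ − r·ln z₂)/(1 − r)
ln z₀ = (3.60278 − 0.54775×5.52146) / 0.45225 = 1.2789
z₀ = exp(1.2789) = 3.593 ft

z₀ ≈ 3.6 ft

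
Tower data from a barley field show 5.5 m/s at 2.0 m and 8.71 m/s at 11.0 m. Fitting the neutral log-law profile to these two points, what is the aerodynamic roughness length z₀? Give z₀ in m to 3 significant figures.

Log law: V(z) ∝ ln(z/z₀). With r = V₁/V₂ = 5.5/8.71 = 0.63146,
r · ln(z₂/z₀) = ln(z₁/z₀) ⇒ ln z₀ = (ln z₁ − r·ln z₂)/(1 − r)
ln z₀ = (0.69315 − 0.63146×2.39790) / 0.36854 = -2.2278
z₀ = exp(-2.2278) = 0.1078 m

z₀ ≈ 0.108 m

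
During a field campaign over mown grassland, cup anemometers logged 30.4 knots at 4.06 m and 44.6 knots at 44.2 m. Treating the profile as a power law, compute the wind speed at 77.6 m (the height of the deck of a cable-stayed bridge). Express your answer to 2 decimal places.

48.82 knots

First find α: α = ln(V₂/V₁)/ln(z₂/z₁) = ln(44.6/30.4)/ln(44.2/4.06) = 0.38329/2.38754 = 0.1605
Extrapolate from 44.2 m to 77.6 m: V₃ = 44.6 × (77.6/44.2)^0.1605 = 44.6 × 1.0946 = 48.8176 knots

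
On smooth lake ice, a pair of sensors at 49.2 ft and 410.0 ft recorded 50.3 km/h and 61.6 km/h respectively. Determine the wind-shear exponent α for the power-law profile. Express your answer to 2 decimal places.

Power law: V₂/V₁ = (z₂/z₁)^α ⇒ α = ln(V₂/V₁) / ln(z₂/z₁)
α = ln(61.6/50.3) / ln(410.0/49.2) = ln(1.2247) / ln(8.3333)
  = 0.20266 / 2.12026 = 0.09558

α ≈ 0.10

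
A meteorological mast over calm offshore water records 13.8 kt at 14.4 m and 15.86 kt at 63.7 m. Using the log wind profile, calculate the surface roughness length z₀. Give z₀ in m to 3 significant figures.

z₀ ≈ 0.000680 m

Log law: V(z) ∝ ln(z/z₀). With r = V₁/V₂ = 13.8/15.86 = 0.87011,
r · ln(z₂/z₀) = ln(z₁/z₀) ⇒ ln z₀ = (ln z₁ − r·ln z₂)/(1 − r)
ln z₀ = (2.66723 − 0.87011×4.15418) / 0.12989 = -7.2939
z₀ = exp(-7.2939) = 0.0006796 m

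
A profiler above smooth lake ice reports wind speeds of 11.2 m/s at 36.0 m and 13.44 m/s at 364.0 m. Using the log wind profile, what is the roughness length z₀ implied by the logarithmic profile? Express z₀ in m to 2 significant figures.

Log law: V(z) ∝ ln(z/z₀). With r = V₁/V₂ = 11.2/13.44 = 0.83333,
r · ln(z₂/z₀) = ln(z₁/z₀) ⇒ ln z₀ = (ln z₁ − r·ln z₂)/(1 − r)
ln z₀ = (3.58352 − 0.83333×5.89715) / 0.16667 = -7.9847
z₀ = exp(-7.9847) = 0.0003406 m

z₀ ≈ 0.00034 m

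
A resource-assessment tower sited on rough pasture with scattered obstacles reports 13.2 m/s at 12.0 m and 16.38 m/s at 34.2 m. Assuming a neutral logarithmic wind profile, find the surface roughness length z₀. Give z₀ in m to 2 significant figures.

Log law: V(z) ∝ ln(z/z₀). With r = V₁/V₂ = 13.2/16.38 = 0.80586,
r · ln(z₂/z₀) = ln(z₁/z₀) ⇒ ln z₀ = (ln z₁ − r·ln z₂)/(1 − r)
ln z₀ = (2.48491 − 0.80586×3.53223) / 0.19414 = -1.8625
z₀ = exp(-1.8625) = 0.1553 m

z₀ ≈ 0.16 m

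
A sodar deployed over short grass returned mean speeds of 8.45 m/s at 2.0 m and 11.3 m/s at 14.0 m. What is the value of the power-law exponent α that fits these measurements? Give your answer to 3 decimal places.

α ≈ 0.149

Power law: V₂/V₁ = (z₂/z₁)^α ⇒ α = ln(V₂/V₁) / ln(z₂/z₁)
α = ln(11.3/8.45) / ln(14.0/2.0) = ln(1.3373) / ln(7.0000)
  = 0.29064 / 1.94591 = 0.14936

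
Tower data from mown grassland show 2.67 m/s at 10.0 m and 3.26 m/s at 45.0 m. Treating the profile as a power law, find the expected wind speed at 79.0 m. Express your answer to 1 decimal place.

First find α: α = ln(V₂/V₁)/ln(z₂/z₁) = ln(3.26/2.67)/ln(45.0/10.0) = 0.19965/1.50408 = 0.1327
Extrapolate from 45.0 m to 79.0 m: V₃ = 3.26 × (79.0/45.0)^0.1327 = 3.26 × 1.0776 = 3.5129 m/s

3.5 m/s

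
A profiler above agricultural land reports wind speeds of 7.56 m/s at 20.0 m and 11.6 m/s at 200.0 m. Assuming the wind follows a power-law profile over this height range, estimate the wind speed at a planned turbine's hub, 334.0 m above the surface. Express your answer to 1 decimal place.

12.8 m/s

First find α: α = ln(V₂/V₁)/ln(z₂/z₁) = ln(11.6/7.56)/ln(200.0/20.0) = 0.42813/2.30259 = 0.1859
Extrapolate from 200.0 m to 334.0 m: V₃ = 11.6 × (334.0/200.0)^0.1859 = 11.6 × 1.1000 = 12.7605 m/s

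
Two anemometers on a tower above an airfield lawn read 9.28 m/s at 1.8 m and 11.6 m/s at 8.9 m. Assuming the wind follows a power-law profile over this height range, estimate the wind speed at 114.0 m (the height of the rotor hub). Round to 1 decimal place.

16.6 m/s

First find α: α = ln(V₂/V₁)/ln(z₂/z₁) = ln(11.6/9.28)/ln(8.9/1.8) = 0.22314/1.59826 = 0.1396
Extrapolate from 8.9 m to 114.0 m: V₃ = 11.6 × (114.0/8.9)^0.1396 = 11.6 × 1.4277 = 16.5609 m/s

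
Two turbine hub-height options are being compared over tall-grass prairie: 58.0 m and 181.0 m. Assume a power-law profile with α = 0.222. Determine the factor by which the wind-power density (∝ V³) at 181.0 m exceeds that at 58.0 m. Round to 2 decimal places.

2.13

Speed ratio: V_B/V_A = (z_B/z_A)^α = (181.0/58.0)^0.222 = (3.1207)^0.222 = 1.28743
Power-density ratio: P_B/P_A = (V_B/V_A)³ = (1.28743)³ = 2.13388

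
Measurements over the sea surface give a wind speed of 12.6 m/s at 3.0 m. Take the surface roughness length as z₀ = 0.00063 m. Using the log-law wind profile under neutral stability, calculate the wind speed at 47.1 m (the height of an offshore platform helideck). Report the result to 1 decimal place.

16.7 m/s

Log law: V(z) ∝ ln(z/z₀), so V₂/V₁ = ln(z₂/z₀) / ln(z₁/z₀).
ln(47.1/0.00063) = 11.2221, ln(3.0/0.00063) = 8.4684
V₂ = 12.6 × 11.2221/8.4684 = 12.6 × 1.3252 = 16.6971 m/s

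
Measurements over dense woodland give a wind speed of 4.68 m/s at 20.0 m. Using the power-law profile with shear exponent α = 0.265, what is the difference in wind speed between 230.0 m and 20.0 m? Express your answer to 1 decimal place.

Power law: V₂ = V₁ · (z₂/z₁)^α = 4.68 × (11.5000)^0.265 = 8.9399 m/s
ΔV = 8.9399 − 4.68 = 4.2599 m/s

4.3 m/s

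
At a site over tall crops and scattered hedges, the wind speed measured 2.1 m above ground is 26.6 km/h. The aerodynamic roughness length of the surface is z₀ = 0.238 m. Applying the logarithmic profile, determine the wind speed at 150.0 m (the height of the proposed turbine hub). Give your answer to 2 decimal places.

Log law: V(z) ∝ ln(z/z₀), so V₂/V₁ = ln(z₂/z₀) / ln(z₁/z₀).
ln(150.0/0.238) = 6.4461, ln(2.1/0.238) = 2.1774
V₂ = 26.6 × 6.4461/2.1774 = 26.6 × 2.9604 = 78.7476 km/h

78.75 km/h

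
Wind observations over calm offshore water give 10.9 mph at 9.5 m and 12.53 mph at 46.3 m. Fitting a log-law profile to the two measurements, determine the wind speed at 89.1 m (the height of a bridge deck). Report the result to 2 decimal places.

13.20 mph

Log law: V ∝ ln(z/z₀). From the pair, with r = V₁/V₂ = 0.86991,
ln z₀ = (ln z₁ − r·ln z₂)/(1 − r) = (2.2513 − 0.86991×3.8351)/0.13009 = -8.3401 → z₀ = 0.0002387 m
V₃ = V₁ · ln(z₃/z₀)/ln(z₁/z₀) = 10.9 × 12.8299/10.5914 = 13.2037 mph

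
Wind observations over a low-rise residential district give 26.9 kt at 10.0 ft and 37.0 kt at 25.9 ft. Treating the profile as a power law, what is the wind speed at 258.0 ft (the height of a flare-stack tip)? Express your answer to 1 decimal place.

79.9 kt

First find α: α = ln(V₂/V₁)/ln(z₂/z₁) = ln(37.0/26.9)/ln(25.9/10.0) = 0.31879/0.95166 = 0.3350
Extrapolate from 25.9 ft to 258.0 ft: V₃ = 37.0 × (258.0/25.9)^0.3350 = 37.0 × 2.1598 = 79.9143 kt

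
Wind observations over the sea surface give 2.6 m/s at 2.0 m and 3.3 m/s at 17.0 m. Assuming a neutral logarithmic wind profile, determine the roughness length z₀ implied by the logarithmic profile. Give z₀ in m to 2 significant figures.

z₀ ≈ 0.00071 m

Log law: V(z) ∝ ln(z/z₀). With r = V₁/V₂ = 2.6/3.3 = 0.78788,
r · ln(z₂/z₀) = ln(z₁/z₀) ⇒ ln z₀ = (ln z₁ − r·ln z₂)/(1 − r)
ln z₀ = (0.69315 − 0.78788×2.83321) / 0.21212 = -7.2557
z₀ = exp(-7.2557) = 0.0007062 m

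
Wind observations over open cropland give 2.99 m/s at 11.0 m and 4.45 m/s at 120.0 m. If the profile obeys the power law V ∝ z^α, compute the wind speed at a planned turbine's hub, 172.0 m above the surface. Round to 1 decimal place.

4.7 m/s

First find α: α = ln(V₂/V₁)/ln(z₂/z₁) = ln(4.45/2.99)/ln(120.0/11.0) = 0.39763/2.38960 = 0.1664
Extrapolate from 120.0 m to 172.0 m: V₃ = 4.45 × (172.0/120.0)^0.1664 = 4.45 × 1.0617 = 4.7247 m/s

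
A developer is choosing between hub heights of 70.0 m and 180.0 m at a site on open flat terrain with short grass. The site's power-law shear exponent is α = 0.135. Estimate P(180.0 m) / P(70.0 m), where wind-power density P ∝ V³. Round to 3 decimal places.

Speed ratio: V_B/V_A = (z_B/z_A)^α = (180.0/70.0)^0.135 = (2.5714)^0.135 = 1.13599
Power-density ratio: P_B/P_A = (V_B/V_A)³ = (1.13599)³ = 1.46596

1.466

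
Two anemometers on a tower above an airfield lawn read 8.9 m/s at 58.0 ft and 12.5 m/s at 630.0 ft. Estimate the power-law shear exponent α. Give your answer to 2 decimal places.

Power law: V₂/V₁ = (z₂/z₁)^α ⇒ α = ln(V₂/V₁) / ln(z₂/z₁)
α = ln(12.5/8.9) / ln(630.0/58.0) = ln(1.4045) / ln(10.8621)
  = 0.33968 / 2.38528 = 0.14241

α ≈ 0.14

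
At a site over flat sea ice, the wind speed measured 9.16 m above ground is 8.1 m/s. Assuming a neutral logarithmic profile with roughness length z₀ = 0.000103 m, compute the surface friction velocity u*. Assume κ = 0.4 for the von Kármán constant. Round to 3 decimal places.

u* ≈ 0.284 m/s

Log law: V(z) = (u*/κ) · ln(z/z₀) ⇒ u* = κ · V / ln(z/z₀)
u* = 0.4 × 8.1 / ln(9.16/0.000103) = 0.4 × 8.1 / 11.3956
   = 3.2400 / 11.3956 = 0.2843 m/s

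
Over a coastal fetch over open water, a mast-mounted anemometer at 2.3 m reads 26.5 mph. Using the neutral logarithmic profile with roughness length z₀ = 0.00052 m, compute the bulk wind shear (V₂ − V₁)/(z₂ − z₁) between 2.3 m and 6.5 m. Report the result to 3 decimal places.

Log law: V₂ = V₁ · ln(z₂/z₀)/ln(z₁/z₀) = 26.5 × 9.4335/8.3946 = 29.7796 mph
ΔV/Δz = (29.7796 − 26.5)/(6.5 − 2.3) = 3.2796/4.2000 = 0.78085 mph/m

0.781 mph/m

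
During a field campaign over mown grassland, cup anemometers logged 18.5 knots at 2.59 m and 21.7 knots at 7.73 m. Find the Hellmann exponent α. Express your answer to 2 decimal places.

Power law: V₂/V₁ = (z₂/z₁)^α ⇒ α = ln(V₂/V₁) / ln(z₂/z₁)
α = ln(21.7/18.5) / ln(7.73/2.59) = ln(1.1730) / ln(2.9846)
  = 0.15954 / 1.09345 = 0.14591

α ≈ 0.15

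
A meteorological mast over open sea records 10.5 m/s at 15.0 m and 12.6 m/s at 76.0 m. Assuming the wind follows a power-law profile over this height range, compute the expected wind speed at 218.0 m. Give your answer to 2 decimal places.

14.18 m/s

First find α: α = ln(V₂/V₁)/ln(z₂/z₁) = ln(12.6/10.5)/ln(76.0/15.0) = 0.18232/1.62268 = 0.1124
Extrapolate from 76.0 m to 218.0 m: V₃ = 12.6 × (218.0/76.0)^0.1124 = 12.6 × 1.1257 = 14.1837 m/s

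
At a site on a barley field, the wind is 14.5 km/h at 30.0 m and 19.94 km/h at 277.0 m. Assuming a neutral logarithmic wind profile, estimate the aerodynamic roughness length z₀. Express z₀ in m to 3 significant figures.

z₀ ≈ 0.0802 m

Log law: V(z) ∝ ln(z/z₀). With r = V₁/V₂ = 14.5/19.94 = 0.72718,
r · ln(z₂/z₀) = ln(z₁/z₀) ⇒ ln z₀ = (ln z₁ − r·ln z₂)/(1 − r)
ln z₀ = (3.40120 − 0.72718×5.62402) / 0.27282 = -2.5236
z₀ = exp(-2.5236) = 0.08017 m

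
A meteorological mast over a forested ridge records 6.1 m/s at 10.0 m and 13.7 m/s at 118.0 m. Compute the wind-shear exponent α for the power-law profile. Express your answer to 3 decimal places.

α ≈ 0.328

Power law: V₂/V₁ = (z₂/z₁)^α ⇒ α = ln(V₂/V₁) / ln(z₂/z₁)
α = ln(13.7/6.1) / ln(118.0/10.0) = ln(2.2459) / ln(11.8000)
  = 0.80911 / 2.46810 = 0.32783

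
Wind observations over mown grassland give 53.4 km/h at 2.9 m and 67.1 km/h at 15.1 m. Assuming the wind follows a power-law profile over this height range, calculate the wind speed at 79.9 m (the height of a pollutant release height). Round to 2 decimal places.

First find α: α = ln(V₂/V₁)/ln(z₂/z₁) = ln(67.1/53.4)/ln(15.1/2.9) = 0.22837/1.64998 = 0.1384
Extrapolate from 15.1 m to 79.9 m: V₃ = 67.1 × (79.9/15.1)^0.1384 = 67.1 × 1.2594 = 84.5029 km/h

84.50 km/h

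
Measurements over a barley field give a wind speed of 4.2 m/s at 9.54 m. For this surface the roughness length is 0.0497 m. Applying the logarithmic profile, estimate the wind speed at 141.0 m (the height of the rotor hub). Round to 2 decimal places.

6.35 m/s

Log law: V(z) ∝ ln(z/z₀), so V₂/V₁ = ln(z₂/z₀) / ln(z₁/z₀).
ln(141.0/0.0497) = 7.9505, ln(9.54/0.0497) = 5.2572
V₂ = 4.2 × 7.9505/5.2572 = 4.2 × 1.5123 = 6.3516 m/s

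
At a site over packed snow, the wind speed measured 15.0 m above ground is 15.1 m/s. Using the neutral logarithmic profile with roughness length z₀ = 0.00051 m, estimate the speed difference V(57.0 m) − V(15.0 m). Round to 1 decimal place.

Log law: V₂ = V₁ · ln(z₂/z₀)/ln(z₁/z₀) = 15.1 × 11.6242/10.2892 = 17.0592 m/s
ΔV = 17.0592 − 15.1 = 1.9592 m/s

2.0 m/s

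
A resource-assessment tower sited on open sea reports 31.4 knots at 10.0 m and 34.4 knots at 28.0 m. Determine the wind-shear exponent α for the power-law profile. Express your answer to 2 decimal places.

α ≈ 0.09

Power law: V₂/V₁ = (z₂/z₁)^α ⇒ α = ln(V₂/V₁) / ln(z₂/z₁)
α = ln(34.4/31.4) / ln(28.0/10.0) = ln(1.0955) / ln(2.8000)
  = 0.09125 / 1.02962 = 0.08862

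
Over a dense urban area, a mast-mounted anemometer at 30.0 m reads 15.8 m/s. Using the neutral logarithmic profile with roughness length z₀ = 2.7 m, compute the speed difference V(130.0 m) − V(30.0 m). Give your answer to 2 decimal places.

9.62 m/s

Log law: V₂ = V₁ · ln(z₂/z₀)/ln(z₁/z₀) = 15.8 × 3.8743/2.4079 = 25.4215 m/s
ΔV = 25.4215 − 15.8 = 9.6215 m/s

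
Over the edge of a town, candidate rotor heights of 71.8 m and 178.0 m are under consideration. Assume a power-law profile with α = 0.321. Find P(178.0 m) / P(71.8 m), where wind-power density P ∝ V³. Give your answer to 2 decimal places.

Speed ratio: V_B/V_A = (z_B/z_A)^α = (178.0/71.8)^0.321 = (2.4791)^0.321 = 1.33835
Power-density ratio: P_B/P_A = (V_B/V_A)³ = (1.33835)³ = 2.39721

2.40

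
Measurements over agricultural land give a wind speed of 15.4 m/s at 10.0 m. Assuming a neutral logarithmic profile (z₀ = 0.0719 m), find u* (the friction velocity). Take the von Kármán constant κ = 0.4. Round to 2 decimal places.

Log law: V(z) = (u*/κ) · ln(z/z₀) ⇒ u* = κ · V / ln(z/z₀)
u* = 0.4 × 15.4 / ln(10.0/0.0719) = 0.4 × 15.4 / 4.9351
   = 6.1600 / 4.9351 = 1.2482 m/s

u* ≈ 1.25 m/s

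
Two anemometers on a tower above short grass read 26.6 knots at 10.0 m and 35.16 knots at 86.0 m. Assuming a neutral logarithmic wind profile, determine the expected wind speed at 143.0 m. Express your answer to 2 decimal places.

Log law: V ∝ ln(z/z₀). From the pair, with r = V₁/V₂ = 0.75654,
ln z₀ = (ln z₁ − r·ln z₂)/(1 − r) = (2.3026 − 0.75654×4.4543)/0.24346 = -4.3840 → z₀ = 0.01248 m
V₃ = V₁ · ln(z₃/z₀)/ln(z₁/z₀) = 26.6 × 9.3468/6.6866 = 37.1829 knots

37.18 knots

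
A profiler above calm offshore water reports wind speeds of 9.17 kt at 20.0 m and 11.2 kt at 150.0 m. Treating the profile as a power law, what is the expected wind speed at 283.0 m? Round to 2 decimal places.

First find α: α = ln(V₂/V₁)/ln(z₂/z₁) = ln(11.2/9.17)/ln(150.0/20.0) = 0.19998/2.01490 = 0.0992
Extrapolate from 150.0 m to 283.0 m: V₃ = 11.2 × (283.0/150.0)^0.0992 = 11.2 × 1.0650 = 11.9284 kt

11.93 kt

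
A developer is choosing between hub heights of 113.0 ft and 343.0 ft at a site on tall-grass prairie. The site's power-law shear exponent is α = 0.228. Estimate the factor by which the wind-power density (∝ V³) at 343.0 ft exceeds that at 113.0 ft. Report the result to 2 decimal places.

Speed ratio: V_B/V_A = (z_B/z_A)^α = (343.0/113.0)^0.228 = (3.0354)^0.228 = 1.28809
Power-density ratio: P_B/P_A = (V_B/V_A)³ = (1.28809)³ = 2.13715

2.14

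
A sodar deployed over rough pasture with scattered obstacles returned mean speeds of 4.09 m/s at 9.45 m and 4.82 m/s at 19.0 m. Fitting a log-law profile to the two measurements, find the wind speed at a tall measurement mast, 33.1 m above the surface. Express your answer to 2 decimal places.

Log law: V ∝ ln(z/z₀). From the pair, with r = V₁/V₂ = 0.84855,
ln z₀ = (ln z₁ − r·ln z₂)/(1 − r) = (2.2460 − 0.84855×2.9444)/0.15145 = -1.6671 → z₀ = 0.1888 m
V₃ = V₁ · ln(z₃/z₀)/ln(z₁/z₀) = 4.09 × 5.1666/3.9131 = 5.4002 m/s

5.40 m/s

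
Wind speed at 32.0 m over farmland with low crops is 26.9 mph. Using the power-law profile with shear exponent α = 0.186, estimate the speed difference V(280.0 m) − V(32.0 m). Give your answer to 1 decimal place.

13.4 mph

Power law: V₂ = V₁ · (z₂/z₁)^α = 26.9 × (8.7500)^0.186 = 40.2685 mph
ΔV = 40.2685 − 26.9 = 13.3685 mph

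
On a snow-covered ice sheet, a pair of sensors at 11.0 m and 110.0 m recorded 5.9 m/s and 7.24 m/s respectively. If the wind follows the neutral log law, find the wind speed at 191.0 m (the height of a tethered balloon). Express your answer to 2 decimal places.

Log law: V ∝ ln(z/z₀). From the pair, with r = V₁/V₂ = 0.81492,
ln z₀ = (ln z₁ − r·ln z₂)/(1 − r) = (2.3979 − 0.81492×4.7005)/0.18508 = -7.7404 → z₀ = 0.0004349 m
V₃ = V₁ · ln(z₃/z₀)/ln(z₁/z₀) = 5.9 × 12.9926/10.1382 = 7.5611 m/s

7.56 m/s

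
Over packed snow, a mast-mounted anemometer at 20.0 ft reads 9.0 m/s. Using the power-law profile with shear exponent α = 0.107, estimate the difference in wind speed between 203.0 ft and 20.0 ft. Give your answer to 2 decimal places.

Power law: V₂ = V₁ · (z₂/z₁)^α = 9.0 × (10.1500)^0.107 = 11.5328 m/s
ΔV = 11.5328 − 9.0 = 2.5328 m/s

2.53 m/s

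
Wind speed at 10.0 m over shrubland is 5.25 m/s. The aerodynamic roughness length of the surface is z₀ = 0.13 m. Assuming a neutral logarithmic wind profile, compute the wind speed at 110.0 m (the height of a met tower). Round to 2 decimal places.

Log law: V(z) ∝ ln(z/z₀), so V₂/V₁ = ln(z₂/z₀) / ln(z₁/z₀).
ln(110.0/0.13) = 6.7407, ln(10.0/0.13) = 4.3428
V₂ = 5.25 × 6.7407/4.3428 = 5.25 × 1.5522 = 8.1488 m/s

8.15 m/s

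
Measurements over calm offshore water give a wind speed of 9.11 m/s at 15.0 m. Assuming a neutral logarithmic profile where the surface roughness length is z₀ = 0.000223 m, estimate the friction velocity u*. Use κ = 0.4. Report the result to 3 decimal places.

Log law: V(z) = (u*/κ) · ln(z/z₀) ⇒ u* = κ · V / ln(z/z₀)
u* = 0.4 × 9.11 / ln(15.0/0.000223) = 0.4 × 9.11 / 11.1164
   = 3.6440 / 11.1164 = 0.3278 m/s

u* ≈ 0.328 m/s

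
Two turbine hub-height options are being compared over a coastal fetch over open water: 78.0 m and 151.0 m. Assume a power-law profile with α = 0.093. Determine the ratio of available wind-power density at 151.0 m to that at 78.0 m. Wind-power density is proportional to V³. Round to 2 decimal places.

Speed ratio: V_B/V_A = (z_B/z_A)^α = (151.0/78.0)^0.093 = (1.9359)^0.093 = 1.06336
Power-density ratio: P_B/P_A = (V_B/V_A)³ = (1.06336)³ = 1.20238

1.20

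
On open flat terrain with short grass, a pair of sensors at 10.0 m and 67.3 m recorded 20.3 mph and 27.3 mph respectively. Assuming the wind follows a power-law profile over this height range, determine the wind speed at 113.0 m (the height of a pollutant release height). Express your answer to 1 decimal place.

First find α: α = ln(V₂/V₁)/ln(z₂/z₁) = ln(27.3/20.3)/ln(67.3/10.0) = 0.29627/1.90658 = 0.1554
Extrapolate from 67.3 m to 113.0 m: V₃ = 27.3 × (113.0/67.3)^0.1554 = 27.3 × 1.0839 = 29.5894 mph

29.6 mph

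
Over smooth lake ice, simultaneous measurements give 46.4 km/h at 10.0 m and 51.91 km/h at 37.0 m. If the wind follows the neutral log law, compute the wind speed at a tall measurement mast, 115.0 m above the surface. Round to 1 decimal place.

Log law: V ∝ ln(z/z₀). From the pair, with r = V₁/V₂ = 0.89385,
ln z₀ = (ln z₁ − r·ln z₂)/(1 − r) = (2.3026 − 0.89385×3.6109)/0.10615 = -8.7150 → z₀ = 0.0001641 m
V₃ = V₁ · ln(z₃/z₀)/ln(z₁/z₀) = 46.4 × 13.4599/11.0175 = 56.6859 km/h

56.7 km/h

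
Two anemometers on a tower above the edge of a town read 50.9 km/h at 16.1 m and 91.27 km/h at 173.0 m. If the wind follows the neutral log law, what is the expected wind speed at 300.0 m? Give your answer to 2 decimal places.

Log law: V ∝ ln(z/z₀). From the pair, with r = V₁/V₂ = 0.55769,
ln z₀ = (ln z₁ − r·ln z₂)/(1 − r) = (2.7788 − 0.55769×5.1533)/0.44231 = -0.2150 → z₀ = 0.8065 m
V₃ = V₁ · ln(z₃/z₀)/ln(z₁/z₀) = 50.9 × 5.9188/2.9938 = 100.6293 km/h

100.63 km/h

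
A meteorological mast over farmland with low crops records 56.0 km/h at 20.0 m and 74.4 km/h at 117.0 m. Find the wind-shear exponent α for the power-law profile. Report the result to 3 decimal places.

α ≈ 0.161

Power law: V₂/V₁ = (z₂/z₁)^α ⇒ α = ln(V₂/V₁) / ln(z₂/z₁)
α = ln(74.4/56.0) / ln(117.0/20.0) = ln(1.3286) / ln(5.8500)
  = 0.28410 / 1.76644 = 0.16083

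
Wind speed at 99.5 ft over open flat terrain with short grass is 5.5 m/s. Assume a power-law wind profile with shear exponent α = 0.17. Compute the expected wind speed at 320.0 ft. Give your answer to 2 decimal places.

6.71 m/s

Power-law profile: V₂ = V₁ · (z₂/z₁)^α
V₂ = 5.5 × (320.0/99.5)^0.17 = 5.5 × (3.2161)^0.17
    = 5.5 × 1.2197 = 6.7082 m/s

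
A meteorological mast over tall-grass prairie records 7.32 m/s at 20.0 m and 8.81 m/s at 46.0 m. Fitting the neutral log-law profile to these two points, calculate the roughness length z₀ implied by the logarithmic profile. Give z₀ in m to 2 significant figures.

Log law: V(z) ∝ ln(z/z₀). With r = V₁/V₂ = 7.32/8.81 = 0.83087,
r · ln(z₂/z₀) = ln(z₁/z₀) ⇒ ln z₀ = (ln z₁ − r·ln z₂)/(1 − r)
ln z₀ = (2.99573 − 0.83087×3.82864) / 0.16913 = -1.0961
z₀ = exp(-1.0961) = 0.3342 m

z₀ ≈ 0.33 m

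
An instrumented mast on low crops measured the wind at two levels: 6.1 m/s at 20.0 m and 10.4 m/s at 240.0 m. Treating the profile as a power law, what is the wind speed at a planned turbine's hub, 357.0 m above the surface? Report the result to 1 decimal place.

First find α: α = ln(V₂/V₁)/ln(z₂/z₁) = ln(10.4/6.1)/ln(240.0/20.0) = 0.53352/2.48491 = 0.2147
Extrapolate from 240.0 m to 357.0 m: V₃ = 10.4 × (357.0/240.0)^0.2147 = 10.4 × 1.0890 = 11.3256 m/s

11.3 m/s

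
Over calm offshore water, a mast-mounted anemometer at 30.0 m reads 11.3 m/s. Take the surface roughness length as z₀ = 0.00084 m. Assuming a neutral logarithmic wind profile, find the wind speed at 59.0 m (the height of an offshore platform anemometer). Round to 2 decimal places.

Log law: V(z) ∝ ln(z/z₀), so V₂/V₁ = ln(z₂/z₀) / ln(z₁/z₀).
ln(59.0/0.00084) = 11.1596, ln(30.0/0.00084) = 10.4833
V₂ = 11.3 × 11.1596/10.4833 = 11.3 × 1.0645 = 12.0290 m/s

12.03 m/s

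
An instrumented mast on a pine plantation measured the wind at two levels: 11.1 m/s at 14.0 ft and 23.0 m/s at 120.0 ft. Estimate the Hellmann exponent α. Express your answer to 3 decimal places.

Power law: V₂/V₁ = (z₂/z₁)^α ⇒ α = ln(V₂/V₁) / ln(z₂/z₁)
α = ln(23.0/11.1) / ln(120.0/14.0) = ln(2.0721) / ln(8.5714)
  = 0.72855 / 2.14843 = 0.33911

α ≈ 0.339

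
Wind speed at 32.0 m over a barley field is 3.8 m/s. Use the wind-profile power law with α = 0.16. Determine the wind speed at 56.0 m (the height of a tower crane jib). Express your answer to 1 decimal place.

4.2 m/s

Power-law profile: V₂ = V₁ · (z₂/z₁)^α
V₂ = 3.8 × (56.0/32.0)^0.16 = 3.8 × (1.7500)^0.16
    = 3.8 × 1.0937 = 4.1559 m/s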